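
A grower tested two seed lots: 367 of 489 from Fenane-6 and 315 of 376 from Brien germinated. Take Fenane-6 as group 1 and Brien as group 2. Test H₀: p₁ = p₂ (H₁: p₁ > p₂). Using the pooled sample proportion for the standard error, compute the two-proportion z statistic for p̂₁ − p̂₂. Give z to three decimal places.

z = -3.115

p̂₁ = 367/489 ≈ 0.75051, p̂₂ = 315/376 ≈ 0.83777.
Pooled p̂ = (367+315)/(489+376) = 682/865 = 0.78844.
SE = √(0.166803 × 0.00470456) = 0.02801.
z = (0.75051 − 0.83777)/0.02801 = -0.08726/0.02801 = -3.115.
p-value = P(Z > -3.115) ≈ 0.9991.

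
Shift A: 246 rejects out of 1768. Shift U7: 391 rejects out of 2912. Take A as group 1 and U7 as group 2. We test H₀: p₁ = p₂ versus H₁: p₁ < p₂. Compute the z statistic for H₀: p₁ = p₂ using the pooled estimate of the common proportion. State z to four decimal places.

p̂₁ = 246/1768 ≈ 0.1391403, p̂₂ = 391/2912 ≈ 0.1342720.
Pooled p̂ = (246+391)/(1768+2912) = 637/4680 = 0.1361111.
SE = √(0.117585 × 0.000909017) = 0.0103386.
z = (0.1391403 − 0.1342720)/0.0103386 = 0.0048683/0.0103386 = 0.4709.

z = 0.4709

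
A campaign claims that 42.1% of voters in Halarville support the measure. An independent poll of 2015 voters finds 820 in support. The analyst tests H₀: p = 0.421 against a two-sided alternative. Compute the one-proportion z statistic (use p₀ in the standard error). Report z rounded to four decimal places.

p̂ = 820/2015 ≈ 0.406948.
Under H₀, SE = √(0.421·0.579/2015) = √(0.000120972) = 0.010999.
z = (0.406948 − 0.421)/0.010999 = -0.014052/0.010999 = -1.2776.

z = -1.2776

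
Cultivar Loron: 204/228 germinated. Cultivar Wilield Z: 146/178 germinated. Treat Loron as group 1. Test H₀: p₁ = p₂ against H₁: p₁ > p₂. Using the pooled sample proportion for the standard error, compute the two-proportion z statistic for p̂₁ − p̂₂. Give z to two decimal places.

z = 2.16

p̂₁ = 204/228 ≈ 0.8947, p̂₂ = 146/178 ≈ 0.8202.
Pooled p̂ = (204+146)/(228+178) = 350/406 = 0.8621.
SE = √(0.118906 × 0.0100039) = 0.0345.
z = (0.8947 − 0.8202)/0.0345 = 0.0745/0.0345 = 2.16.
p-value = P(Z > 2.160) ≈ 0.0154.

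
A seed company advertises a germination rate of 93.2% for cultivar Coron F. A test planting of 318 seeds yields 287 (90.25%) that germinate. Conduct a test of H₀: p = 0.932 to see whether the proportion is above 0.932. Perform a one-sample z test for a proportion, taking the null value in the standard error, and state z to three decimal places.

p̂ = 287/318 ≈ 0.902516.
SE = √(p₀(1−p₀)/n) = √(0.063376/318) = 0.014117.
z = (0.902516 − 0.932)/0.014117 = -0.029484/0.014117 = -2.089.

z = -2.089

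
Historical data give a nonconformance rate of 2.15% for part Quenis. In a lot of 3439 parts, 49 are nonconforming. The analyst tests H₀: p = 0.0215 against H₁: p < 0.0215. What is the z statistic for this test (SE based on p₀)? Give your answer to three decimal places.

p̂ = 49/3439 = 0.014248.
Standard error under H₀: √(0.0215×0.9785/3439) = 0.002473.
z = (0.014248 − 0.0215)/0.002473 = -0.007252/0.002473 = -2.932.
p-value = P(Z < -2.932) ≈ 0.0017.

z = -2.932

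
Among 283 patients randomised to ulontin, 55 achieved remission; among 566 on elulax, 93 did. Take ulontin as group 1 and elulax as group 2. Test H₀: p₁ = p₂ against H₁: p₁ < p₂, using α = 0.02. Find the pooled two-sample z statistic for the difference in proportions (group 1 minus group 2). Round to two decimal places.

z = 1.09

p̂₁ = 55/283 ≈ 0.1943, p̂₂ = 93/566 ≈ 0.1643.
Pooled p̂ = (55+93)/(283+566) = 148/849 = 0.1743.
SE = √(p̂(1−p̂)(1/n₁+1/n₂)) = √(0.1743·0.8257·0.00530035) = √(0.000762903) = 0.0276.
z = (0.1943 − 0.1643)/0.0276 = 0.0300/0.0276 = 1.09.
p-value = P(Z < 1.087) ≈ 0.8616; since p > α = 0.02, fail to reject H₀.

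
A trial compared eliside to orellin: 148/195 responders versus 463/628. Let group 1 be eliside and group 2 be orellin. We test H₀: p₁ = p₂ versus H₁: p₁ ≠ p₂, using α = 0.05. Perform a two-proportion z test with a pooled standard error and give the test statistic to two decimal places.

z = 0.61

p̂₁ = 148/195 = 0.75897, p̂₂ = 463/628 = 0.73726.
Pooled p̂ = (148+463)/(195+628) = 611/823 = 0.74241.
SE = √(0.191239 × 0.00672056) = 0.03585.
z = (0.75897 − 0.73726)/0.03585 = 0.02171/0.03585 = 0.61.
Two-sided p-value ≈ 2·Φ(−0.606) = 0.5447, so at α = 0.05 we fail to reject H₀.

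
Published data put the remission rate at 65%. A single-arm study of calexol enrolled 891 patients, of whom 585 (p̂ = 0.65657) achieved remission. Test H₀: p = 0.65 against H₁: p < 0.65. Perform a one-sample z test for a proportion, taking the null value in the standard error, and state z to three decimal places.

z = 0.411

p̂ = 585/891 ≈ 0.65657.
SE = √(p₀(1−p₀)/n) = √(0.2275/891) = 0.01598.
z = (0.65657 − 0.65)/0.01598 = 0.00657/0.01598 = 0.411.
p-value = P(Z < 0.411) ≈ 0.6594.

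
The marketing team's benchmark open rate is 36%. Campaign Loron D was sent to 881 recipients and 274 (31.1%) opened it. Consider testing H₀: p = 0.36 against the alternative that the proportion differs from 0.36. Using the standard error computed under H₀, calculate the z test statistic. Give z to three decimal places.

p̂ = 274/881 = 0.311010.
SE = √(p₀(1−p₀)/n) = √(0.2304/881) = 0.016172.
z = (0.311010 − 0.36)/0.016172 = -0.048990/0.016172 = -3.029.

z = -3.029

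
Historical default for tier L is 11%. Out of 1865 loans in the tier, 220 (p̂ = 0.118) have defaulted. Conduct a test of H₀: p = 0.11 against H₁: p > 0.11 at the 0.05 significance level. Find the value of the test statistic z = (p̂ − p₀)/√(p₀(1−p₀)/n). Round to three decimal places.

p̂ = 220/1865 ≈ 0.117962.
SE = √(p₀(1−p₀)/n) = √(0.0979/1865) = 0.007245.
z = (0.117962 − 0.11)/0.007245 = 0.007962/0.007245 = 1.099.
p-value = P(Z > 1.099) ≈ 0.1359. With α = 0.05, fail to reject H₀.

z = 1.099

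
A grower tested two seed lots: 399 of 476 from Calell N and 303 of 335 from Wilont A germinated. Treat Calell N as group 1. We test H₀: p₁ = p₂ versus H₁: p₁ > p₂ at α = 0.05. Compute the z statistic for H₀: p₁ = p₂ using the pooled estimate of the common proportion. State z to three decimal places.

p̂₁ = 399/476 ≈ 0.838235, p̂₂ = 303/335 ≈ 0.904478.
Pooled p̂ = (399+303)/(476+335) = 702/811 = 0.865598.
SE = √(p̂(1−p̂)(1/n₁+1/n₂)) = √(0.865598·0.134402·0.00508591) = √(0.000591686) = 0.024325.
z = (0.838235 − 0.904478)/0.024325 = -0.066243/0.024325 = -2.723.
p-value = P(Z > -2.723) ≈ 0.9968; since p > α = 0.05, fail to reject H₀.

z = -2.723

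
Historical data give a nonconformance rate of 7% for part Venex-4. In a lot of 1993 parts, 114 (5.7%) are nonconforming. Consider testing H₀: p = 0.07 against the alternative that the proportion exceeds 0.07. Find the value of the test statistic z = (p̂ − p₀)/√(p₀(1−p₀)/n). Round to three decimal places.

p̂ = 114/1993 ≈ 0.057200.
SE = √(p₀(1−p₀)/n) = √(0.0651/1993) = 0.005715.
z = (0.057200 − 0.07)/0.005715 = -0.012800/0.005715 = -2.240.

z = -2.240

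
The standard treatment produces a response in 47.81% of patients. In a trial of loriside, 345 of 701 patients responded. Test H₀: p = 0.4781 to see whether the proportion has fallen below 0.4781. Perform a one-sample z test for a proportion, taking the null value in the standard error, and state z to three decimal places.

p̂ = 345/701 = 0.49215.
Under H₀, SE = √(0.4781·0.5219/701) = √(0.000355949) = 0.01887.
z = (0.49215 − 0.4781)/0.01887 = 0.01405/0.01887 = 0.745.
p-value = P(Z < 0.745) ≈ 0.7718.

z = 0.745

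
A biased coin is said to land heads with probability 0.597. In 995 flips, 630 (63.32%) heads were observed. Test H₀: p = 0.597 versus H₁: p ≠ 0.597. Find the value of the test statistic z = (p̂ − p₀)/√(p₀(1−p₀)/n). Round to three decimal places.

p̂ = 630/995 = 0.63317.
Under H₀, SE = √(0.597·0.403/995) = √(0.0002418) = 0.01555.
z = (0.63317 − 0.597)/0.01555 = 0.03617/0.01555 = 2.326.
Two-sided p-value ≈ 2·Φ(−2.326) = 0.0200.

z = 2.326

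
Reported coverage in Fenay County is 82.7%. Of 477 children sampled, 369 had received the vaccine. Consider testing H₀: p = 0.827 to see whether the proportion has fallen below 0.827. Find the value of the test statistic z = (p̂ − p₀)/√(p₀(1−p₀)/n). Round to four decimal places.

p̂ = 369/477 = 0.773585.
Standard error under H₀: √(0.827×0.173/477) = 0.017319.
z = (0.773585 − 0.827)/0.017319 = -0.053415/0.017319 = -3.0842.
p-value = P(Z < -3.084) ≈ 0.0010.

z = -3.0842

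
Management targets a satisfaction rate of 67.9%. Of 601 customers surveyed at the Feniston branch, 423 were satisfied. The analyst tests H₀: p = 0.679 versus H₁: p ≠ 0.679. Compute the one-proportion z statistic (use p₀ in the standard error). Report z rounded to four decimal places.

p̂ = 423/601 ≈ 0.703827.
Under H₀, SE = √(0.679·0.321/601) = √(0.000362661) = 0.019044.
z = (0.703827 − 0.679)/0.019044 = 0.024827/0.019044 = 1.3037.
p-value = 2·P(Z > 1.304) ≈ 0.1923.

z = 1.3037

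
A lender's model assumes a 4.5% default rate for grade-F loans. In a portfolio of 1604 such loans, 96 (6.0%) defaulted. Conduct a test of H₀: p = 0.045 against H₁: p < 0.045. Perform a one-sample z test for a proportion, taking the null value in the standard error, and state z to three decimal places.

z = 2.869

p̂ = 96/1604 ≈ 0.059850.
SE = √(p₀(1−p₀)/n) = √(0.042975/1604) = 0.005176.
z = (0.059850 − 0.045)/0.005176 = 0.014850/0.005176 = 2.869.
p-value = P(Z < 2.869) ≈ 0.9979.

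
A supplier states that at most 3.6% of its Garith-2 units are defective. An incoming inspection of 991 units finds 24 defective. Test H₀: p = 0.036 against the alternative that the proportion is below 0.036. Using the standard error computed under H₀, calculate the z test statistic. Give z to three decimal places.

z = -1.991

p̂ = 24/991 = 0.024218.
Under H₀, SE = √(0.036·0.964/991) = √(3.50192e-05) = 0.005918.
z = (0.024218 − 0.036)/0.005918 = -0.011782/0.005918 = -1.991.
p-value = P(Z < -1.991) ≈ 0.0232.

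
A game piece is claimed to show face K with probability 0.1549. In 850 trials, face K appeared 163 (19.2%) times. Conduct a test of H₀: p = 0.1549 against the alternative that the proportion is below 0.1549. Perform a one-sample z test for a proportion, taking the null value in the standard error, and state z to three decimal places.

z = 2.971

p̂ = 163/850 = 0.191765.
Under H₀, SE = √(0.1549·0.8451/850) = √(0.000154007) = 0.012410.
z = (0.191765 − 0.1549)/0.012410 = 0.036865/0.012410 = 2.971.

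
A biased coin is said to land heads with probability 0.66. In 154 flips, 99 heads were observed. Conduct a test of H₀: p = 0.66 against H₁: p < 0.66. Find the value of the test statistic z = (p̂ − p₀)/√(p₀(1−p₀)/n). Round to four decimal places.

p̂ = 99/154 = 0.642857.
Under H₀, SE = √(0.66·0.34/154) = √(0.00145714) = 0.038173.
z = (0.642857 − 0.66)/0.038173 = -0.017143/0.038173 = -0.4491.
p-value = P(Z < -0.449) ≈ 0.3267.

z = -0.4491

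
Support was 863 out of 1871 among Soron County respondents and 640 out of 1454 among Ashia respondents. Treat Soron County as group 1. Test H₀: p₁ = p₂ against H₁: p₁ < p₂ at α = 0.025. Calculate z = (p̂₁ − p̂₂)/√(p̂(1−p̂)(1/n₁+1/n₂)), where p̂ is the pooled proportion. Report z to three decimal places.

p̂₁ = 863/1871 = 0.461251, p̂₂ = 640/1454 = 0.440165.
Pooled p̂ = (863+640)/(1871+1454) = 1503/3325 = 0.452030.
SE = √(p̂(1−p̂)(1/n₁+1/n₂)) = √(0.452030·0.547970·0.00122223) = √(0.000302745) = 0.017400.
z = (0.461251 − 0.440165)/0.017400 = 0.021086/0.017400 = 1.212.
p-value = P(Z < 1.212) ≈ 0.8872. With α = 0.025, fail to reject H₀.

z = 1.212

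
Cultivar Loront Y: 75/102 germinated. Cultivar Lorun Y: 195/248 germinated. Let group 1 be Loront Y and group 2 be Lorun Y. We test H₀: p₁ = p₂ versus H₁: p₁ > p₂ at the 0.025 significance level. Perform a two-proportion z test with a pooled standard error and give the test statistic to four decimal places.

p̂₁ = 75/102 = 0.735294, p̂₂ = 195/248 = 0.786290.
Pooled p̂ = (75+195)/(102+248) = 270/350 = 0.771429.
SE = √(0.176327 × 0.0138362) = 0.049393.
z = (0.735294 − 0.786290)/0.049393 = -0.050996/0.049393 = -1.0325.
p-value = P(Z > -1.032) ≈ 0.8491, so at α = 0.025 we fail to reject H₀.

z = -1.0325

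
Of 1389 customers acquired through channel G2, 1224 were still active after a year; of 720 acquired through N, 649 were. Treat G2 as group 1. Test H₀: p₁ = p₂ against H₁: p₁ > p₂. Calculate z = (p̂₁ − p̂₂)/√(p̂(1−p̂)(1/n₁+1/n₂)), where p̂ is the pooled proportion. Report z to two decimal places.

z = -1.39

p̂₁ = 1224/1389 ≈ 0.8812, p̂₂ = 649/720 ≈ 0.9014.
Pooled p̂ = (1224+649)/(1389+720) = 1873/2109 = 0.8881.
SE = √(p̂(1−p̂)(1/n₁+1/n₂)) = √(0.8881·0.1119·0.00210883) = √(0.000209575) = 0.0145.
z = (0.8812 − 0.9014)/0.0145 = -0.0202/0.0145 = -1.39.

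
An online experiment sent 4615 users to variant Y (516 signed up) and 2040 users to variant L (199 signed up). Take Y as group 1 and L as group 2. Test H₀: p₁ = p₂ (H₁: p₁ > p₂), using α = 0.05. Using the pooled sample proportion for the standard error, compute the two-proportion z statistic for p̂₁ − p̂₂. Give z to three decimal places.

p̂₁ = 516/4615 = 0.111809, p̂₂ = 199/2040 = 0.097549.
Pooled p̂ = (516+199)/(4615+2040) = 715/6655 = 0.107438.
SE = √(0.0958951 × 0.000706881) = 0.008233.
z = (0.111809 − 0.097549)/0.008233 = 0.014260/0.008233 = 1.732.
p-value = P(Z > 1.732) ≈ 0.0416, so at α = 0.05 we reject H₀.

z = 1.732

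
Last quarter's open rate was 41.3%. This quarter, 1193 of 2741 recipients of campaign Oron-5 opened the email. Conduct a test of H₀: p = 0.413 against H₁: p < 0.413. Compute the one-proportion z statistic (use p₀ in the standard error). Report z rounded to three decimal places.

p̂ = 1193/2741 ≈ 0.435243.
SE = √(p₀(1−p₀)/n) = √(0.24243/2741) = 0.009405.
z = (0.435243 − 0.413)/0.009405 = 0.022243/0.009405 = 2.365.
p-value = P(Z < 2.365) ≈ 0.9910.

z = 2.365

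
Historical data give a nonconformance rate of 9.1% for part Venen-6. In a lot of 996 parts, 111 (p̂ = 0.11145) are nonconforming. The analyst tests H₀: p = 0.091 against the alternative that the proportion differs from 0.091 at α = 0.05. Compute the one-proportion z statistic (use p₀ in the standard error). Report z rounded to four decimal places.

p̂ = 111/996 = 0.1114458.
Under H₀, SE = √(0.091·0.909/996) = √(8.30512e-05) = 0.0091132.
z = (0.1114458 − 0.091)/0.0091132 = 0.0204458/0.0091132 = 2.2435.
p-value = 2·P(Z > 2.244) ≈ 0.0249; since p < α = 0.05, reject H₀.

z = 2.2435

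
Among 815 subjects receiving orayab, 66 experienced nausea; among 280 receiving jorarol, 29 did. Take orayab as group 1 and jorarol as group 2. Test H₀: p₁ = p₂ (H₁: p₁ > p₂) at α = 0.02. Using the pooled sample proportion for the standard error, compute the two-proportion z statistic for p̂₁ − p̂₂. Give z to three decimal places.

z = -1.159

p̂₁ = 66/815 = 0.080982, p̂₂ = 29/280 = 0.103571.
Pooled p̂ = (66+29)/(815+280) = 95/1095 = 0.086758.
SE = √(0.079231 × 0.00479842) = 0.019498.
z = (0.080982 − 0.103571)/0.019498 = -0.022589/0.019498 = -1.159.
p-value = P(Z > -1.159) ≈ 0.8767; since p > α = 0.02, fail to reject H₀.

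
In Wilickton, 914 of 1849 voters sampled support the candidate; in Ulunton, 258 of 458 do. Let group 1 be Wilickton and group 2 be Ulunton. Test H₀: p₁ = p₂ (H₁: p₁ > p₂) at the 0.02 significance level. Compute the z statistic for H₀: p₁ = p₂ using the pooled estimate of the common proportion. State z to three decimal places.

z = -2.644

p̂₁ = 914/1849 = 0.494321, p̂₂ = 258/458 = 0.563319.
Pooled p̂ = (914+258)/(1849+458) = 1172/2307 = 0.508019.
SE = √(0.249936 × 0.00272424) = 0.026094.
z = (0.494321 − 0.563319)/0.026094 = -0.068998/0.026094 = -2.644.
p-value = P(Z > -2.644) ≈ 0.9959, so at α = 0.02 we fail to reject H₀.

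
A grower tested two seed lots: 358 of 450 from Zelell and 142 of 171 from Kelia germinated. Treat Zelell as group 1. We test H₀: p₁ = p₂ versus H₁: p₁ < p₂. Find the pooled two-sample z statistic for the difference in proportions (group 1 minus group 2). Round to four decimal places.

z = -0.9795

p̂₁ = 358/450 ≈ 0.795556, p̂₂ = 142/171 ≈ 0.830409.
Pooled p̂ = (358+142)/(450+171) = 500/621 = 0.805153.
SE = √(0.156882 × 0.00807018) = 0.035582.
z = (0.795556 − 0.830409)/0.035582 = -0.034853/0.035582 = -0.9795.
p-value = P(Z < -0.980) ≈ 0.1637.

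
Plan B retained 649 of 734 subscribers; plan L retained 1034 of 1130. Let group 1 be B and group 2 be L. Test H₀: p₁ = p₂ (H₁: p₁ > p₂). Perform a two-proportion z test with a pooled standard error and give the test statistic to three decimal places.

z = -2.198

p̂₁ = 649/734 ≈ 0.884196, p̂₂ = 1034/1130 ≈ 0.915044.
Pooled p̂ = (649+1034)/(734+1130) = 1683/1864 = 0.902897.
SE = √(p̂(1−p̂)(1/n₁+1/n₂)) = √(0.902897·0.097103·0.00224735) = √(0.000197035) = 0.014037.
z = (0.884196 − 0.915044)/0.014037 = -0.030848/0.014037 = -2.198.
p-value = P(Z > -2.198) ≈ 0.9860.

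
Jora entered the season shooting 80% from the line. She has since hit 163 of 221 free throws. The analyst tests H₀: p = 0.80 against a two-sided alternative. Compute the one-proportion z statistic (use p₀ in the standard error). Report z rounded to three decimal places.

z = -2.321

p̂ = 163/221 = 0.737557.
Standard error under H₀: √(0.8×0.2/221) = 0.026907.
z = (0.737557 − 0.8)/0.026907 = -0.062443/0.026907 = -2.321.
p-value = 2·P(Z > 2.321) ≈ 0.0203.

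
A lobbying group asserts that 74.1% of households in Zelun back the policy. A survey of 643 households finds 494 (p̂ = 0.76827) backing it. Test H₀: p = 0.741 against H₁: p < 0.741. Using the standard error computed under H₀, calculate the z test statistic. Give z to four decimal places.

p̂ = 494/643 = 0.768274.
Under H₀, SE = √(0.741·0.259/643) = √(0.000298474) = 0.017276.
z = (0.768274 − 0.741)/0.017276 = 0.027274/0.017276 = 1.5787.
p-value = P(Z < 1.579) ≈ 0.9428.

z = 1.5787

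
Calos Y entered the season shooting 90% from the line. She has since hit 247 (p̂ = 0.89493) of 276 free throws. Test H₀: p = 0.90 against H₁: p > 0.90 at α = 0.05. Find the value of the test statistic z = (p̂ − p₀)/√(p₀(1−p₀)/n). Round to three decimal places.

z = -0.281

p̂ = 247/276 ≈ 0.89493.
Under H₀, SE = √(0.9·0.1/276) = √(0.000326087) = 0.01806.
z = (0.89493 − 0.9)/0.01806 = -0.00507/0.01806 = -0.281.
p-value = P(Z > -0.281) ≈ 0.6106, so at α = 0.05 we fail to reject H₀.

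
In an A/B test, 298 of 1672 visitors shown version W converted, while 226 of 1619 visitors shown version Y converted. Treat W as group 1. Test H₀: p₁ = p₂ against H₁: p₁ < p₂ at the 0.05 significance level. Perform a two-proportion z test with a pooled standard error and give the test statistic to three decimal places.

z = 3.029

p̂₁ = 298/1672 ≈ 0.178230, p̂₂ = 226/1619 ≈ 0.139592.
Pooled p̂ = (298+226)/(1672+1619) = 524/3291 = 0.159222.
SE = √(p̂(1−p̂)(1/n₁+1/n₂)) = √(0.159222·0.840778·0.00121575) = √(0.000162753) = 0.012757.
z = (0.178230 − 0.139592)/0.012757 = 0.038638/0.012757 = 3.029.
p-value = P(Z < 3.029) ≈ 0.9988; since p > α = 0.05, fail to reject H₀.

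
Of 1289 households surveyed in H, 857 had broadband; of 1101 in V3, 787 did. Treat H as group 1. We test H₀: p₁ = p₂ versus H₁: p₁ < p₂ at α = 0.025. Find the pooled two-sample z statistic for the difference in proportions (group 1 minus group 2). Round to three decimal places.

z = -2.627

p̂₁ = 857/1289 = 0.664856, p̂₂ = 787/1101 = 0.714805.
Pooled p̂ = (857+787)/(1289+1101) = 1644/2390 = 0.687866.
SE = √(0.214706 × 0.00168406) = 0.019015.
z = (0.664856 − 0.714805)/0.019015 = -0.049949/0.019015 = -2.627.
p-value = P(Z < -2.627) ≈ 0.0043; since p < α = 0.025, reject H₀.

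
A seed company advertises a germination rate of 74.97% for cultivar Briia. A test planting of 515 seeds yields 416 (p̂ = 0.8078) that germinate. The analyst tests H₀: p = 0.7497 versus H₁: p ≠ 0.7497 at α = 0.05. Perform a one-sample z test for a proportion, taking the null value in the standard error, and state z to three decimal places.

p̂ = 416/515 ≈ 0.80777.
SE = √(p₀(1−p₀)/n) = √(0.18765/515) = 0.01909.
z = (0.80777 − 0.7497)/0.01909 = 0.05807/0.01909 = 3.042.
p-value = 2·P(Z > 3.042) ≈ 0.0024. With α = 0.05, reject H₀.

z = 3.042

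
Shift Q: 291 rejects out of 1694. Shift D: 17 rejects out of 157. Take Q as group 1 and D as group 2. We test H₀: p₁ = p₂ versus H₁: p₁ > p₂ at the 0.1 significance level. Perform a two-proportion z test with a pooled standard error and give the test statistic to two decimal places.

p̂₁ = 291/1694 ≈ 0.1718, p̂₂ = 17/157 ≈ 0.1083.
Pooled p̂ = (291+17)/(1694+157) = 308/1851 = 0.1664.
SE = √(0.138709 × 0.00695975) = 0.0311.
z = (0.1718 − 0.1083)/0.0311 = 0.0635/0.0311 = 2.04.
p-value = P(Z > 2.044) ≈ 0.0205; since p < α = 0.1, reject H₀.

z = 2.04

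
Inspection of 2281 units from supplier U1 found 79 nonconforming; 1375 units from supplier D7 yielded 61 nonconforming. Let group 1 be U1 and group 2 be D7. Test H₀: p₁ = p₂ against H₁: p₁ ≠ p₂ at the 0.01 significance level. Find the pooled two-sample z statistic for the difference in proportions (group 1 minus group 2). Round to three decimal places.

z = -1.485

p̂₁ = 79/2281 = 0.03463, p̂₂ = 61/1375 = 0.04436.
Pooled p̂ = (79+61)/(2281+1375) = 140/3656 = 0.03829.
SE = √(p̂(1−p̂)(1/n₁+1/n₂)) = √(0.03829·0.96171·0.00116568) = √(4.29282e-05) = 0.00655.
z = (0.03463 − 0.04436)/0.00655 = -0.00973/0.00655 = -1.485.
Two-sided p-value ≈ 2·Φ(−1.485) = 0.1375, so at α = 0.01 we fail to reject H₀.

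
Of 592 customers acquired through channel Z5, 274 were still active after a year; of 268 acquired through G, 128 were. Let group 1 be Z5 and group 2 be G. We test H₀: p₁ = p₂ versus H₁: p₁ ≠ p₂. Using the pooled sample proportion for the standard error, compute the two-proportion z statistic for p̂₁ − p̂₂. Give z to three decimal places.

z = -0.402

p̂₁ = 274/592 = 0.46284, p̂₂ = 128/268 = 0.47761.
Pooled p̂ = (274+128)/(592+268) = 402/860 = 0.46744.
SE = √(0.24894 × 0.00542053) = 0.03673.
z = (0.46284 − 0.47761)/0.03673 = -0.01477/0.03673 = -0.402.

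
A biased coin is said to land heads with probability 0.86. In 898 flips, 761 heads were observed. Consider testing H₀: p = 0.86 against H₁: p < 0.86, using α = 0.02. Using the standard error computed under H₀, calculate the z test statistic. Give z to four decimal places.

z = -1.0848

p̂ = 761/898 ≈ 0.847439.
Under H₀, SE = √(0.86·0.14/898) = √(0.000134076) = 0.011579.
z = (0.847439 − 0.86)/0.011579 = -0.012561/0.011579 = -1.0848.
p-value = P(Z < -1.085) ≈ 0.1390; since p > α = 0.02, fail to reject H₀.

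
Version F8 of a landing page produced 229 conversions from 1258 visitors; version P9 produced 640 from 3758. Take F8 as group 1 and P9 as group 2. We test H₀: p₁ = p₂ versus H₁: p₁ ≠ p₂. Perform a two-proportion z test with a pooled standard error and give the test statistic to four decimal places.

z = 0.9517

p̂₁ = 229/1258 ≈ 0.182035, p̂₂ = 640/3758 ≈ 0.170303.
Pooled p̂ = (229+640)/(1258+3758) = 869/5016 = 0.173246.
SE = √(p̂(1−p̂)(1/n₁+1/n₂)) = √(0.173246·0.826754·0.00106101) = √(0.00015197) = 0.012328.
z = (0.182035 − 0.170303)/0.012328 = 0.011732/0.012328 = 0.9517.
p-value = 2·P(Z > 0.952) ≈ 0.3413.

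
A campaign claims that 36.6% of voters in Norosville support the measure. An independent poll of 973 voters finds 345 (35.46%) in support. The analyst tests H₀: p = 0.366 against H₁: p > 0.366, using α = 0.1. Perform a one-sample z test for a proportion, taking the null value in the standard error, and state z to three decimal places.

z = -0.740

p̂ = 345/973 ≈ 0.35457.
Under H₀, SE = √(0.366·0.634/973) = √(0.000238483) = 0.01544.
z = (0.35457 − 0.366)/0.01544 = -0.01143/0.01544 = -0.740.
p-value = P(Z > -0.740) ≈ 0.7703, so at α = 0.1 we fail to reject H₀.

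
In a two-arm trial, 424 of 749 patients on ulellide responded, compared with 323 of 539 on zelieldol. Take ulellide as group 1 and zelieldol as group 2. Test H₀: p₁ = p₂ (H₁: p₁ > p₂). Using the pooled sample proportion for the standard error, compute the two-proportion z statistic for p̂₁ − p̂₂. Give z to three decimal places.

z = -1.190

p̂₁ = 424/749 ≈ 0.56609, p̂₂ = 323/539 ≈ 0.59926.
Pooled p̂ = (424+323)/(749+539) = 747/1288 = 0.57997.
SE = √(0.243605 × 0.0031904) = 0.02788.
z = (0.56609 − 0.59926)/0.02788 = -0.03317/0.02788 = -1.190.
p-value = P(Z > -1.190) ≈ 0.8829.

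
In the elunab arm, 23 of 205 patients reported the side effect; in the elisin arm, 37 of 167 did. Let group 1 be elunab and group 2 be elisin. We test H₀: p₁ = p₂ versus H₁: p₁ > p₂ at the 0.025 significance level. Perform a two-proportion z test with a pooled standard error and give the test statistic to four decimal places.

p̂₁ = 23/205 ≈ 0.112195, p̂₂ = 37/167 ≈ 0.221557.
Pooled p̂ = (23+37)/(205+167) = 60/372 = 0.161290.
SE = √(p̂(1−p̂)(1/n₁+1/n₂)) = √(0.161290·0.838710·0.0108661) = √(0.00146992) = 0.038339.
z = (0.112195 − 0.221557)/0.038339 = -0.109362/0.038339 = -2.8525.
p-value = P(Z > -2.852) ≈ 0.9978, so at α = 0.025 we fail to reject H₀.

z = -2.8525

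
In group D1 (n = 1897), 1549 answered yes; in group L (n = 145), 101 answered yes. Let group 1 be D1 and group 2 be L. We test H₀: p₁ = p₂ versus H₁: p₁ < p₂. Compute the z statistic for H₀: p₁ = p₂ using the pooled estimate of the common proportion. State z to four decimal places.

p̂₁ = 1549/1897 = 0.816552, p̂₂ = 101/145 = 0.696552.
Pooled p̂ = (1549+101)/(1897+145) = 1650/2042 = 0.808031.
SE = √(0.155117 × 0.0074237) = 0.033934.
z = (0.816552 − 0.696552)/0.033934 = 0.120000/0.033934 = 3.5363.

z = 3.5363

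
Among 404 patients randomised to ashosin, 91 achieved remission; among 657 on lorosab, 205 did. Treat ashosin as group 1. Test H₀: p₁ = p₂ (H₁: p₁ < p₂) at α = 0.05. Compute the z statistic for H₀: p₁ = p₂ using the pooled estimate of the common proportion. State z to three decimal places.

z = -3.060

p̂₁ = 91/404 ≈ 0.22525, p̂₂ = 205/657 ≈ 0.31202.
Pooled p̂ = (91+205)/(404+657) = 296/1061 = 0.27898.
SE = √(0.201151 × 0.00399732) = 0.02836.
z = (0.22525 − 0.31202)/0.02836 = -0.08677/0.02836 = -3.060.
p-value = P(Z < -3.060) ≈ 0.0011. With α = 0.05, reject H₀.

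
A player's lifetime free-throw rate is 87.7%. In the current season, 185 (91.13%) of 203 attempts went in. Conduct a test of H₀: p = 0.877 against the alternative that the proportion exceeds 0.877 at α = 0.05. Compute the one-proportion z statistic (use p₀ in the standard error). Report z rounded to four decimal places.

z = 1.4893

p̂ = 185/203 = 0.9113300.
Standard error under H₀: √(0.877×0.123/203) = 0.0230518.
z = (0.9113300 − 0.877)/0.0230518 = 0.0343300/0.0230518 = 1.4893.
p-value = P(Z > 1.489) ≈ 0.0682; since p > α = 0.05, fail to reject H₀.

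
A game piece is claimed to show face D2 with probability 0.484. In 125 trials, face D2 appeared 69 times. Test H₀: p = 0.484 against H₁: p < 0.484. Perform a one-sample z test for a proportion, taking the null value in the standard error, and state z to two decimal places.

p̂ = 69/125 = 0.5520.
Standard error under H₀: √(0.484×0.516/125) = 0.0447.
z = (0.5520 − 0.484)/0.0447 = 0.0680/0.0447 = 1.52.
p-value = P(Z < 1.521) ≈ 0.9359.

z = 1.52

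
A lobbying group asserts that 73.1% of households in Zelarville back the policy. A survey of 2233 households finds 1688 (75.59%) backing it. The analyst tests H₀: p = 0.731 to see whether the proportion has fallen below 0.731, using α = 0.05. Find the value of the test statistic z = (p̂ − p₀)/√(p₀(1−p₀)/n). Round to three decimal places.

z = 2.657

p̂ = 1688/2233 ≈ 0.755934.
Under H₀, SE = √(0.731·0.269/2233) = √(8.80605e-05) = 0.009384.
z = (0.755934 − 0.731)/0.009384 = 0.024934/0.009384 = 2.657.
p-value = P(Z < 2.657) ≈ 0.9961. With α = 0.05, fail to reject H₀.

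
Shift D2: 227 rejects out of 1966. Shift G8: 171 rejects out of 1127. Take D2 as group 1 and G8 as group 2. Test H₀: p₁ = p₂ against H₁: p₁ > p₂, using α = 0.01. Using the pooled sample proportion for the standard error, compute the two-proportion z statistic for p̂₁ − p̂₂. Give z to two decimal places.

z = -2.90

p̂₁ = 227/1966 ≈ 0.1155, p̂₂ = 171/1127 ≈ 0.1517.
Pooled p̂ = (227+171)/(1966+1127) = 398/3093 = 0.1287.
SE = √(p̂(1−p̂)(1/n₁+1/n₂)) = √(0.1287·0.8713·0.00139596) = √(0.000156514) = 0.0125.
z = (0.1155 − 0.1517)/0.0125 = -0.0362/0.0125 = -2.90.
p-value = P(Z > -2.899) ≈ 0.9981; since p > α = 0.01, fail to reject H₀.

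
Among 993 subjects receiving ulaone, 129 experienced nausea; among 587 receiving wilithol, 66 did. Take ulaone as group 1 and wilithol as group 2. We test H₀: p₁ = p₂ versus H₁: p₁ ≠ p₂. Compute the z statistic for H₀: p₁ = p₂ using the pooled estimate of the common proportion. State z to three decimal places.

z = 1.020

p̂₁ = 129/993 ≈ 0.12991, p̂₂ = 66/587 ≈ 0.11244.
Pooled p̂ = (129+66)/(993+587) = 195/1580 = 0.12342.
SE = √(0.108186 × 0.00271063) = 0.01712.
z = (0.12991 − 0.11244)/0.01712 = 0.01747/0.01712 = 1.020.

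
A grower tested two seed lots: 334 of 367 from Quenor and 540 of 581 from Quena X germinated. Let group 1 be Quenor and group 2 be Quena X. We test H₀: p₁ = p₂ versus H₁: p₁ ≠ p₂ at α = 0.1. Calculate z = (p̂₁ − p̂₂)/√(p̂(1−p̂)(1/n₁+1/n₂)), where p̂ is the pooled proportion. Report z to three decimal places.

z = -1.082

p̂₁ = 334/367 = 0.91008, p̂₂ = 540/581 = 0.92943.
Pooled p̂ = (334+540)/(367+581) = 874/948 = 0.92194.
SE = √(p̂(1−p̂)(1/n₁+1/n₂)) = √(0.92194·0.07806·0.00444597) = √(0.000319958) = 0.01789.
z = (0.91008 − 0.92943)/0.01789 = -0.01935/0.01789 = -1.082.
Two-sided p-value ≈ 2·Φ(−1.082) = 0.2793; since p > α = 0.1, fail to reject H₀.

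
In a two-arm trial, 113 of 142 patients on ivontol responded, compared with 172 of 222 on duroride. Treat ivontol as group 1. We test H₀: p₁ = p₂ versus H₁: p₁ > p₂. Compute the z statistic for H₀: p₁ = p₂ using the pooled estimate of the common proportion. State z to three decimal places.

p̂₁ = 113/142 = 0.79577, p̂₂ = 172/222 = 0.77477.
Pooled p̂ = (113+172)/(142+222) = 285/364 = 0.78297.
SE = √(0.16993 × 0.0115468) = 0.04430.
z = (0.79577 − 0.77477)/0.04430 = 0.02100/0.04430 = 0.474.
p-value = P(Z > 0.474) ≈ 0.3177.

z = 0.474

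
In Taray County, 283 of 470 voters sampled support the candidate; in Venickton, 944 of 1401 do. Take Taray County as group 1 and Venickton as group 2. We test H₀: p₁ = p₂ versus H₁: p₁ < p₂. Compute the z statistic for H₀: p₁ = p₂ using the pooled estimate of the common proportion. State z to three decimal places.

p̂₁ = 283/470 = 0.602128, p̂₂ = 944/1401 = 0.673804.
Pooled p̂ = (283+944)/(470+1401) = 1227/1871 = 0.655799.
SE = √(0.225727 × 0.00284144) = 0.025326.
z = (0.602128 − 0.673804)/0.025326 = -0.071676/0.025326 = -2.830.

z = -2.830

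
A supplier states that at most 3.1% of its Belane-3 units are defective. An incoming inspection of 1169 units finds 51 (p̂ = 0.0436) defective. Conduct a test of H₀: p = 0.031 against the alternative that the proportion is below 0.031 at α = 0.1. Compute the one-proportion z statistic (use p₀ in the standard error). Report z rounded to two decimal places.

p̂ = 51/1169 = 0.04363.
Standard error under H₀: √(0.031×0.969/1169) = 0.00507.
z = (0.04363 − 0.031)/0.00507 = 0.01263/0.00507 = 2.49.
p-value = P(Z < 2.491) ≈ 0.9936. With α = 0.1, fail to reject H₀.

z = 2.49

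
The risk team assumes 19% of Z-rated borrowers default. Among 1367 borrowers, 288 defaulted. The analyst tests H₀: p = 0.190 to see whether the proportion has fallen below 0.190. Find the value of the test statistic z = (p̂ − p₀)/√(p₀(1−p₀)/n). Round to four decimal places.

p̂ = 288/1367 ≈ 0.2106803.
Standard error under H₀: √(0.19×0.81/1367) = 0.0106105.
z = (0.2106803 − 0.19)/0.0106105 = 0.0206803/0.0106105 = 1.9490.
p-value = P(Z < 1.949) ≈ 0.9744.

z = 1.9490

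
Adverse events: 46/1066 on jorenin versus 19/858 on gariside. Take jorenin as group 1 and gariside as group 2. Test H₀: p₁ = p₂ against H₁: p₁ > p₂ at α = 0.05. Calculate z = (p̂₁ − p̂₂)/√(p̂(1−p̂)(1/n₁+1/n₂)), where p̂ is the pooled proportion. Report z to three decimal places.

p̂₁ = 46/1066 ≈ 0.043152, p̂₂ = 19/858 ≈ 0.022145.
Pooled p̂ = (46+19)/(1066+858) = 65/1924 = 0.033784.
SE = √(p̂(1−p̂)(1/n₁+1/n₂)) = √(0.033784·0.966216·0.00210359) = √(6.86662e-05) = 0.008287.
z = (0.043152 − 0.022145)/0.008287 = 0.021007/0.008287 = 2.535.
p-value = P(Z > 2.535) ≈ 0.0056, so at α = 0.05 we reject H₀.

z = 2.535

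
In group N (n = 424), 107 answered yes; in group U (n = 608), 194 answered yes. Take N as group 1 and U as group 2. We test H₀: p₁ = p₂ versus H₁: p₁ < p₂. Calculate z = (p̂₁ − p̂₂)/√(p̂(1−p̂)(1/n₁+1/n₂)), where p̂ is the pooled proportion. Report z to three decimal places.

z = -2.320

p̂₁ = 107/424 = 0.25236, p̂₂ = 194/608 = 0.31908.
Pooled p̂ = (107+194)/(424+608) = 301/1032 = 0.29167.
SE = √(0.206597 × 0.00400323) = 0.02876.
z = (0.25236 − 0.31908)/0.02876 = -0.06672/0.02876 = -2.320.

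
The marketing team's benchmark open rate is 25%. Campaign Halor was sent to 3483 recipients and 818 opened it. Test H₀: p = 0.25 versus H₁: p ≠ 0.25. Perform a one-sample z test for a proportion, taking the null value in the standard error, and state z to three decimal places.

p̂ = 818/3483 = 0.234855.
SE = √(p₀(1−p₀)/n) = √(0.1875/3483) = 0.007337.
z = (0.234855 − 0.25)/0.007337 = -0.015145/0.007337 = -2.064.
Two-sided p-value ≈ 2·Φ(−2.064) = 0.0390.

z = -2.064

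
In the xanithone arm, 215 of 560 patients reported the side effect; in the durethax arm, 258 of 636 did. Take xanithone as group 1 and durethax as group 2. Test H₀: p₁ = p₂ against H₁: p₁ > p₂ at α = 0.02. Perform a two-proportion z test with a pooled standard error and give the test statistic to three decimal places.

z = -0.767

p̂₁ = 215/560 = 0.38393, p̂₂ = 258/636 = 0.40566.
Pooled p̂ = (215+258)/(560+636) = 473/1196 = 0.39548.
SE = √(0.239077 × 0.00335804) = 0.02833.
z = (0.38393 − 0.40566)/0.02833 = -0.02173/0.02833 = -0.767.
p-value = P(Z > -0.767) ≈ 0.7785; since p > α = 0.02, fail to reject H₀.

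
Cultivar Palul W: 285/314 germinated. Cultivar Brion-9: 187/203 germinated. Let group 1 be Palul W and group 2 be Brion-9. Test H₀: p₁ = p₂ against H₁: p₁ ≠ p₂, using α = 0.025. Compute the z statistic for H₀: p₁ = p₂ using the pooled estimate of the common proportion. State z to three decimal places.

z = -0.533

p̂₁ = 285/314 = 0.90764, p̂₂ = 187/203 = 0.92118.
Pooled p̂ = (285+187)/(314+203) = 472/517 = 0.91296.
SE = √(p̂(1−p̂)(1/n₁+1/n₂)) = √(0.91296·0.08704·0.00811082) = √(0.000644523) = 0.02539.
z = (0.90764 − 0.92118)/0.02539 = -0.01354/0.02539 = -0.533.
Two-sided p-value ≈ 2·Φ(−0.533) = 0.5938; since p > α = 0.025, fail to reject H₀.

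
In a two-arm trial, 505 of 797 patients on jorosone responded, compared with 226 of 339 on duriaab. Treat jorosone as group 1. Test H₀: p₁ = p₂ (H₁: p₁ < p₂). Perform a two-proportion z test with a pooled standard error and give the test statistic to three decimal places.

p̂₁ = 505/797 = 0.63363, p̂₂ = 226/339 = 0.66667.
Pooled p̂ = (505+226)/(797+339) = 731/1136 = 0.64349.
SE = √(0.229412 × 0.00420456) = 0.03106.
z = (0.63363 − 0.66667)/0.03106 = -0.03304/0.03106 = -1.064.
p-value = P(Z < -1.064) ≈ 0.1437.

z = -1.064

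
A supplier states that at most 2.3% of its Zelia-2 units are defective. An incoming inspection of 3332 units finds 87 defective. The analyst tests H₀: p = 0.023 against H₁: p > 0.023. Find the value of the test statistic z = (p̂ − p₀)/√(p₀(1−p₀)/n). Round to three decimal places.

z = 1.198

p̂ = 87/3332 = 0.026110.
SE = √(p₀(1−p₀)/n) = √(0.022471/3332) = 0.002597.
z = (0.026110 − 0.023)/0.002597 = 0.003110/0.002597 = 1.198.
p-value = P(Z > 1.198) ≈ 0.1155.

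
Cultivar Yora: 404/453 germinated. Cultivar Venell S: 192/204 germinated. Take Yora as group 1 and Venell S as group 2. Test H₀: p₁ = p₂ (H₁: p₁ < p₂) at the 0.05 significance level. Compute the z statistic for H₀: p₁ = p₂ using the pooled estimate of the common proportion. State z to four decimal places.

p̂₁ = 404/453 = 0.891832, p̂₂ = 192/204 = 0.941176.
Pooled p̂ = (404+192)/(453+204) = 596/657 = 0.907154.
SE = √(0.0842258 × 0.00710947) = 0.024470.
z = (0.891832 − 0.941176)/0.024470 = -0.049344/0.024470 = -2.0165.
p-value = P(Z < -2.016) ≈ 0.0219, so at α = 0.05 we reject H₀.

z = -2.0165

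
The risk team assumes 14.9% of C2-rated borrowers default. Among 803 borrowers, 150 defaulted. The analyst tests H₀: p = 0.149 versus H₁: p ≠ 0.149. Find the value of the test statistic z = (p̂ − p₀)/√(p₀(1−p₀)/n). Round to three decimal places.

z = 3.008

p̂ = 150/803 ≈ 0.186800.
Standard error under H₀: √(0.149×0.851/803) = 0.012566.
z = (0.186800 − 0.149)/0.012566 = 0.037800/0.012566 = 3.008.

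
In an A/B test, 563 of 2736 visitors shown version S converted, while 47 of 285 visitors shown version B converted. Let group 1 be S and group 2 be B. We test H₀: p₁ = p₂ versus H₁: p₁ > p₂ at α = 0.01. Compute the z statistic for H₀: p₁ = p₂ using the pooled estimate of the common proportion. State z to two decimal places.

z = 1.64

p̂₁ = 563/2736 = 0.2058, p̂₂ = 47/285 = 0.1649.
Pooled p̂ = (563+47)/(2736+285) = 610/3021 = 0.2019.
SE = √(0.161148 × 0.00387427) = 0.0250.
z = (0.2058 − 0.1649)/0.0250 = 0.0409/0.0250 = 1.64.
p-value = P(Z > 1.635) ≈ 0.0510. With α = 0.01, fail to reject H₀.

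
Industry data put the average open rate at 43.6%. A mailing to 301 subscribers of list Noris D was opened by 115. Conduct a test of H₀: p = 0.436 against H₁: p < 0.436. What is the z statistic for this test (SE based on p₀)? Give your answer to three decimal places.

z = -1.887

p̂ = 115/301 ≈ 0.38206.
Under H₀, SE = √(0.436·0.564/301) = √(0.000816957) = 0.02858.
z = (0.38206 − 0.436)/0.02858 = -0.05394/0.02858 = -1.887.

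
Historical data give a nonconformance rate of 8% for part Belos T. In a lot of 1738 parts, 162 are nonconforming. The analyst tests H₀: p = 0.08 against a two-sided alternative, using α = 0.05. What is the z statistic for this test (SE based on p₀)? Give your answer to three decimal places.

z = 2.030

p̂ = 162/1738 ≈ 0.093211.
Standard error under H₀: √(0.08×0.92/1738) = 0.006507.
z = (0.093211 − 0.08)/0.006507 = 0.013211/0.006507 = 2.030.
Two-sided p-value ≈ 2·Φ(−2.030) = 0.0424. With α = 0.05, reject H₀.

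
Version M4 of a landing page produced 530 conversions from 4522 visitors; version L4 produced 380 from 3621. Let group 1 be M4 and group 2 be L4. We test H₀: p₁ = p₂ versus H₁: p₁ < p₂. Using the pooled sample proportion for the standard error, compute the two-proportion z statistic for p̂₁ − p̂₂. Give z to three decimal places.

z = 1.745

p̂₁ = 530/4522 = 0.117205, p̂₂ = 380/3621 = 0.104943.
Pooled p̂ = (530+380)/(4522+3621) = 910/8143 = 0.111752.
SE = √(p̂(1−p̂)(1/n₁+1/n₂)) = √(0.111752·0.888248·0.000497308) = √(4.93647e-05) = 0.007026.
z = (0.117205 − 0.104943)/0.007026 = 0.012262/0.007026 = 1.745.
p-value = P(Z < 1.745) ≈ 0.9595.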